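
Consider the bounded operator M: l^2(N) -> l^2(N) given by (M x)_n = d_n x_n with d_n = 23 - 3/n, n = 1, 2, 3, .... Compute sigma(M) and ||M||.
sigma(M) = {23 - 3/n : n ≥ 1} ∪ {23}; ||M|| = 23

A bounded diagonal operator on l^2 with diagonal entries d_n has spectrum equal to the closure of {d_n : n ≥ 1}: every d_n is an eigenvalue (with eigenvector e_n), so {d_n} ⊂ sigma(M); the spectrum is closed, so its closure is too; and for lambda not in the closure, (M - lambda I) has bounded inverse (the diagonal entries 1/(d_n - lambda) are bounded). For our sequence d_n = 23 - 3/n, n = 1, 2, 3, ...:
  - {d_n} = {23 - 3/n : n ≥ 1}; the only limit point is 23
  - closure = {23 - 3/n : n ≥ 1} ∪ {23}
For the norm: a diagonal operator has ||M|| = sup_n |d_n|. Here d_n = 23 - 3/n increases monotonically from d_1 = 20 toward 23, with all terms in [20, 23); so sup_n |d_n| = 23 (the supremum is the limit, not attained). So ||M|| = 23.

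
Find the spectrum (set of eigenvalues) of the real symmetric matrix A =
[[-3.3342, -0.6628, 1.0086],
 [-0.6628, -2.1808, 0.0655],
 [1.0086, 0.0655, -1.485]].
sigma(A) ≈ {-4, -2, -1}

A is real symmetric, so its spectrum consists of real eigenvalues. Expanding the characteristic polynomial of the displayed matrix gives
  det(λ I - A) = p(λ) = λ^3 + (7)λ^2 + (14)λ + (8).
Solving p(λ) = 0 yields eigenvalues ≈ -4, -2, -1. (A is shown rounded to 4 decimals, so these recover the underlying integer eigenvalues to within that precision.)
Verification: the trace of A = -7 equals the sum of eigenvalues -7, and det(A) ≈ -8.0002 matches the eigenvalue product -8.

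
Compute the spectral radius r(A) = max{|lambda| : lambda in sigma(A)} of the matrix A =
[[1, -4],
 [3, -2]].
r(A) = sqrt(10) ≈ 3.1623

The eigenvalues of A are the roots of its characteristic polynomial. With M = A (coefficients from the trace and determinant):
  p(λ) = det(λ I - M) = λ^2 + λ + 10.
For λ^2 + λ + 10 the discriminant is -39. It is negative, so the roots are the complex-conjugate pair λ = -1/2 ± (sqrt(39)/2) i ≈ -0.5 ± 3.1225i. For a conjugate pair the product of the roots equals the constant term, so |λ|^2 = 10 and |λ| = sqrt(10) ≈ 3.1623.
Thus the eigenvalues (to 4 decimals) are -0.5 ± 3.1225i (modulus 3.1623). The spectral radius is the largest modulus: r(A) = sqrt(10) ≈ 3.1623. (Cross-check: r(A) ≤ ||A||_2 ≈ 5.1167; equality holds whenever A is normal, though it can also hold for some non-normal A.)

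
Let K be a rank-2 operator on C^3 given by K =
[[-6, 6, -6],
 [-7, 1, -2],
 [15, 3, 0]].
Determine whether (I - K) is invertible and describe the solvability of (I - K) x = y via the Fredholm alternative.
(I - K) is invertible (det(I - K) = 138 ≠ 0), so for every y in C^3 the equation (I - K) x = y has a unique solution.

K has rank 2 and factors as K = U V^T = u1 v1^T + u2 v2^T with u1 = (3, 2, -3), v1 = (-2, 2, -2), u2 = (0, 1, -3), v2 = (-3, -3, 2) (multiplying out reproduces the displayed K). The nonzero eigenvalues of U V^T coincide with those of the 2 x 2 matrix G = V^T U = [[v1·u1, v1·u2], [v2·u1, v2·u2]] = [[4, 8], [-21, -9]], and by the Sylvester determinant identity det(I_3 - U V^T) = det(I_2 - V^T U) = det([[-3, -8], [21, 10]]) = (-3)(10) - (-8)(21) = 138. (Direct check: I - K =
[[7, -6, 6],
 [7, 0, 2],
 [-15, -3, 1]]
has determinant 138.) The finite-dimensional Fredholm alternative says: either (I - K) is invertible, or ker(I - K) ≠ {0} and then range(I - K) = ker((I - K)^*)^⊥, with dim ker(I - K) = dim ker((I - K)^*). Since det(I - K) ≠ 0, 1 is not an eigenvalue of K and ker(I - K) = {0}, so we are in the first case: for every y there is a unique x = (I - K)^(-1) y. (Explicitly, by the Woodbury identity, (I - U V^T)^(-1) = I + U (I_2 - G)^(-1) V^T.)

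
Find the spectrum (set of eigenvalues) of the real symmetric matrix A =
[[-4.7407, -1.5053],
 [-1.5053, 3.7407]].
sigma(A) ≈ {-5, 4}

A is real symmetric, so its spectrum consists of real eigenvalues. Expanding the characteristic polynomial of the displayed matrix gives
  det(λ I - A) = p(λ) = λ^2 + (1)λ + (-20).
Solving p(λ) = 0 yields eigenvalues ≈ -5, 4. (A is shown rounded to 4 decimals, so these recover the underlying integer eigenvalues to within that precision.)
Verification: the trace of A = -1 equals the sum of eigenvalues -1, and det(A) ≈ -19.9995 matches the eigenvalue product -20.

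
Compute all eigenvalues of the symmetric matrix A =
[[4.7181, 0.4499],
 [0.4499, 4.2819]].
sigma(A) ≈ {4, 5}

A is real symmetric, so its spectrum consists of real eigenvalues. Expanding the characteristic polynomial of the displayed matrix gives
  det(λ I - A) = p(λ) = λ^2 + (-9)λ + (20).
Solving p(λ) = 0 yields eigenvalues ≈ 4, 5. (A is shown rounded to 4 decimals, so these recover the underlying integer eigenvalues to within that precision.)
Verification: the trace of A = 9 equals the sum of eigenvalues 9, and det(A) ≈ 20.0000 matches the eigenvalue product 20.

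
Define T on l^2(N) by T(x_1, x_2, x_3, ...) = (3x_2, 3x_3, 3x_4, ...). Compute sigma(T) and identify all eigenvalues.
sigma(T) = closed disk {z in C : |z| ≤ 3}; sigma_p(T) = open disk {z in C : |z| < 3}

Note T = 3·V where V is the unit left shift (V x)_k = x_{k+1}; so sigma(T) = 3·sigma(V) and ||T|| = 3||V||. ||T x||^2 = 9sum_{k≥2} |x_k|^2 ≤ 9||x||^2, with equality on {x : x_1 = 0}, so ||T|| = 3. For any lambda with |lambda| < 3, set r = lambda/3 (|r| < 1); the vector x = (1, r, r^2, ...) is in l^2 and satisfies T x = 3(r, r^2, ...) = lambda x, so lambda is an eigenvalue. On the boundary |lambda| = 3 the geometric series diverges, so no l^2 eigenvector exists, but these lambda lie in the approximate point spectrum. Hence sigma(T) is the closed disk of radius 3 and sigma_p(T) is the open disk.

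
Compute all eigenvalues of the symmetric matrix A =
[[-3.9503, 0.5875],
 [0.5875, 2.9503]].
sigma(A) ≈ {-4, 3}

A is real symmetric, so its spectrum consists of real eigenvalues. Expanding the characteristic polynomial of the displayed matrix gives
  det(λ I - A) = p(λ) = λ^2 + (1)λ + (-12).
Solving p(λ) = 0 yields eigenvalues ≈ -4, 3. (A is shown rounded to 4 decimals, so these recover the underlying integer eigenvalues to within that precision.)
Verification: the trace of A = -1 equals the sum of eigenvalues -1, and det(A) ≈ -11.9997 matches the eigenvalue product -12.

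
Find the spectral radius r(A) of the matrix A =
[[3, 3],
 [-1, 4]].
r(A) = sqrt(15) ≈ 3.873

The eigenvalues of A are the roots of its characteristic polynomial. With M = A (coefficients from the trace and determinant):
  p(λ) = det(λ I - M) = λ^2 - 7λ + 15.
For λ^2 - 7λ + 15 the discriminant is -11. It is negative, so the roots are the complex-conjugate pair λ = 7/2 ± (sqrt(11)/2) i ≈ 3.5 ± 1.6583i. For a conjugate pair the product of the roots equals the constant term, so |λ|^2 = 15 and |λ| = sqrt(15) ≈ 3.873.
Thus the eigenvalues (to 4 decimals) are 3.5 ± 1.6583i (modulus 3.873). The spectral radius is the largest modulus: r(A) = sqrt(15) ≈ 3.873. (Cross-check: r(A) ≤ ||A||_2 ≈ 5.1492; equality holds whenever A is normal, though it can also hold for some non-normal A.)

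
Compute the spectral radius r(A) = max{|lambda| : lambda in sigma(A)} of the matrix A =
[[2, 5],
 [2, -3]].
r(A) = (1 + sqrt(65))/2 ≈ 4.5311

The eigenvalues of A are the roots of its characteristic polynomial. With M = A (coefficients from the trace and determinant):
  p(λ) = det(λ I - M) = λ^2 + λ - 16.
For λ^2 + λ - 16 the discriminant is 65. It is nonnegative but not a perfect square, so the roots are real and irrational: λ = (-1 ± sqrt(65))/2 ≈ 3.5311, -4.5311.
Thus the eigenvalues (to 4 decimals) are 3.5311 (modulus 3.5311); -4.5311 (modulus 4.5311). The spectral radius is the largest modulus: r(A) = (1 + sqrt(65))/2 ≈ 4.5311. (Cross-check: r(A) ≤ ||A||_2 ≈ 5.8823; equality holds whenever A is normal, though it can also hold for some non-normal A.)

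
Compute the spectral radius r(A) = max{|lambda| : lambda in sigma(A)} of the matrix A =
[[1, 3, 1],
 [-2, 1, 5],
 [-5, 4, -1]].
r(A) ≈ 5.0657

The eigenvalues of A are the roots of its characteristic polynomial. With M = A (coefficients from the trace, the sum of principal 2x2 minors, and det A):
  p(λ) = det(λ I - M) = λ^3 - λ^2 - 10λ + 105.
No integer candidate from the rational root theorem (±divisors of 105) is a root, so the roots are irrational. The cubic discriminant is Δ = -274255 < 0, so there is one real root and a complex-conjugate pair. p(-6) = -87 and p(-5) = 5 have opposite signs, so a root lies in (-6, -5); Newton's method refines it to λ ≈ -5.0657. Dividing out (λ - (-5.0657)) leaves approximately λ^2 - 6.0657λ + 20.7275. For λ^2 - 6.0657λ + 20.7275 the discriminant is -46.1167. It is negative, so the remaining roots are the complex-conjugate pair λ ≈ 3.0329 ± 3.3955i. Their product equals the constant term, so |λ|^2 ≈ 20.7275 and |λ| ≈ 4.5527.
Thus the eigenvalues (to 4 decimals) are -5.0657 (modulus 5.0657); 3.0329 ± 3.3955i (modulus 4.5527). The spectral radius is the largest modulus: r(A) ≈ 5.0657. (Cross-check: r(A) ≤ ||A||_2 ≈ 6.9702; equality holds whenever A is normal, though it can also hold for some non-normal A.)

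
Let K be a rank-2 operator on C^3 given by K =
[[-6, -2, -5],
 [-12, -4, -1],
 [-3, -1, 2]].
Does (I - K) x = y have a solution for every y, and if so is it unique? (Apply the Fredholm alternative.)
(I - K) is invertible (det(I - K) = -27 ≠ 0), so for every y in C^3 the equation (I - K) x = y has a unique solution.

K has rank 2 and factors as K = U V^T = u1 v1^T + u2 v2^T with u1 = (-3, -3, 0), v1 = (3, 1, 1), u2 = (1, -1, -1), v2 = (3, 1, -2) (multiplying out reproduces the displayed K). The nonzero eigenvalues of U V^T coincide with those of the 2 x 2 matrix G = V^T U = [[v1·u1, v1·u2], [v2·u1, v2·u2]] = [[-12, 1], [-12, 4]], and by the Sylvester determinant identity det(I_3 - U V^T) = det(I_2 - V^T U) = det([[13, -1], [12, -3]]) = (13)(-3) - (-1)(12) = -27. (Direct check: I - K =
[[7, 2, 5],
 [12, 5, 1],
 [3, 1, -1]]
has determinant -27.) The finite-dimensional Fredholm alternative says: either (I - K) is invertible, or ker(I - K) ≠ {0} and then range(I - K) = ker((I - K)^*)^⊥, with dim ker(I - K) = dim ker((I - K)^*). Since det(I - K) ≠ 0, 1 is not an eigenvalue of K and ker(I - K) = {0}, so we are in the first case: for every y there is a unique x = (I - K)^(-1) y. (Explicitly, by the Woodbury identity, (I - U V^T)^(-1) = I + U (I_2 - G)^(-1) V^T.)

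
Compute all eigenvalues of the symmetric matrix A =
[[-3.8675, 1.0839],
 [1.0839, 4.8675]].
sigma(A) ≈ {-4, 5}

A is real symmetric, so its spectrum consists of real eigenvalues. Expanding the characteristic polynomial of the displayed matrix gives
  det(λ I - A) = p(λ) = λ^2 + (-1)λ + (-20).
Solving p(λ) = 0 yields eigenvalues ≈ -4, 5. (A is shown rounded to 4 decimals, so these recover the underlying integer eigenvalues to within that precision.)
Verification: the trace of A = 1 equals the sum of eigenvalues 1, and det(A) ≈ -19.9999 matches the eigenvalue product -20.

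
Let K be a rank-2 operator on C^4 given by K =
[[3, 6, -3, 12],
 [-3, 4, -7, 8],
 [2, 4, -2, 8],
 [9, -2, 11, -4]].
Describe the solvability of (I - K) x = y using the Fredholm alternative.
(I - K) is invertible (det(I - K) = -150 ≠ 0), so for every y in C^4 the equation (I - K) x = y has a unique solution.

K has rank 2 and factors as K = U V^T = u1 v1^T + u2 v2^T with u1 = (-3, -3, -2, 3), v1 = (2, -1, 3, -2), u2 = (3, 1, 2, 1), v2 = (3, 1, 2, 2) (multiplying out reproduces the displayed K). The nonzero eigenvalues of U V^T coincide with those of the 2 x 2 matrix G = V^T U = [[v1·u1, v1·u2], [v2·u1, v2·u2]] = [[-15, 9], [-10, 16]], and by the Sylvester determinant identity det(I_4 - U V^T) = det(I_2 - V^T U) = det([[16, -9], [10, -15]]) = (16)(-15) - (-9)(10) = -150. (Direct check: I - K =
[[-2, -6, 3, -12],
 [3, -3, 7, -8],
 [-2, -4, 3, -8],
 [-9, 2, -11, 5]]
has determinant -150.) The finite-dimensional Fredholm alternative says: either (I - K) is invertible, or ker(I - K) ≠ {0} and then range(I - K) = ker((I - K)^*)^⊥, with dim ker(I - K) = dim ker((I - K)^*). Since det(I - K) ≠ 0, 1 is not an eigenvalue of K and ker(I - K) = {0}, so we are in the first case: for every y there is a unique x = (I - K)^(-1) y. (Explicitly, by the Woodbury identity, (I - U V^T)^(-1) = I + U (I_2 - G)^(-1) V^T.)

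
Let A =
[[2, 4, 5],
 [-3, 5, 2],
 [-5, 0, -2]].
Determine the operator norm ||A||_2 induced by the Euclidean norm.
||A||_2 ≈ 8.238 (= sqrt(largest eigenvalue of A^T A))

||A||_2 = sigma_max(A) = sqrt(lambda_max(A^T A)). Form the symmetric matrix M = A^T A =
[[38, -7, 14],
 [-7, 41, 30],
 [14, 30, 33]].
Its characteristic polynomial (trace, sum of principal 2x2 minors, determinant of M give the coefficients) is
  p(λ) = det(λ I - M) = λ^3 - 112λ^2 + 3020λ - 1681.
No integer candidate from the rational root theorem (±divisors of 1681) is a root, so the roots are irrational. The cubic discriminant is Δ = 4943300101 > 0, so there are three distinct real roots. p(0) = -1681 and p(1) = 1228 have opposite signs, so a root lies in (0, 1); Newton's method refines it to λ ≈ 0.5685. p(43) = 598 and p(44) = -449 have opposite signs, so a root lies in (43, 44); Newton's method refines it to λ ≈ 43.5668. p(67) = -1346 and p(68) = 223 have opposite signs, so a root lies in (67, 68); Newton's method refines it to λ ≈ 67.8646. Check (Vieta): the three roots sum to 112, matching tr M = 112.
So the eigenvalues of A^T A are ≈ 0.5685, 43.5668, 67.8646 (all ≥ 0, as they must be for A^T A). The largest is λ_max ≈ 67.8646, hence ||A||_2 = sqrt(λ_max) ≈ 8.238.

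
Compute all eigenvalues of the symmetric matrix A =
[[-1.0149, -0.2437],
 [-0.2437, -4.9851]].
sigma(A) ≈ {-5, -1}

A is real symmetric, so its spectrum consists of real eigenvalues. Expanding the characteristic polynomial of the displayed matrix gives
  det(λ I - A) = p(λ) = λ^2 + (6)λ + (5).
Solving p(λ) = 0 yields eigenvalues ≈ -5, -1. (A is shown rounded to 4 decimals, so these recover the underlying integer eigenvalues to within that precision.)
Verification: the trace of A = -6 equals the sum of eigenvalues -6, and det(A) ≈ 5.0000 matches the eigenvalue product 5.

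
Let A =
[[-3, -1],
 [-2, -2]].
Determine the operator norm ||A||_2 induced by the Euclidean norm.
||A||_2 = sqrt((18 + sqrt(260))/2) ≈ 4.1306 (= sqrt(largest eigenvalue of A^T A))

||A||_2 = sigma_max(A) = sqrt(lambda_max(A^T A)). Form the symmetric matrix M = A^T A =
[[13, 7],
 [7, 5]].
Its characteristic polynomial (trace, determinant of M give the coefficients) is
  p(λ) = det(λ I - M) = λ^2 - 18λ + 16.
For λ^2 - 18λ + 16 the discriminant is 260. It is nonnegative but not a perfect square, so the roots are real and irrational: λ = (18 ± sqrt(260))/2 ≈ 17.0623, 0.9377.
So the eigenvalues of A^T A are ≈ 0.9377, 17.0623 (all ≥ 0, as they must be for A^T A). The largest is λ_max = (18 + sqrt(260))/2 ≈ 17.0623, hence ||A||_2 = sqrt(λ_max) = sqrt((18 + sqrt(260))/2) ≈ 4.1306.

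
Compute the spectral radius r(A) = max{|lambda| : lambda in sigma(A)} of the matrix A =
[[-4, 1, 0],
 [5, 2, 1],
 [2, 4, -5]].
r(A) ≈ 5.6118

The eigenvalues of A are the roots of its characteristic polynomial. With M = A (coefficients from the trace, the sum of principal 2x2 minors, and det A):
  p(λ) = det(λ I - M) = λ^3 + 7λ^2 - 7λ - 83.
No integer candidate from the rational root theorem (±divisors of 83) is a root, so the roots are irrational. The cubic discriminant is Δ = 4852 > 0, so there are three distinct real roots. p(-6) = -5 and p(-5) = 2 have opposite signs, so a root lies in (-6, -5); Newton's method refines it to λ ≈ -5.6118. p(-5) = 2 and p(-4) = -7 have opposite signs, so a root lies in (-5, -4); Newton's method refines it to λ ≈ -4.602. p(3) = -14 and p(4) = 65 have opposite signs, so a root lies in (3, 4); Newton's method refines it to λ ≈ 3.2138. Check (Vieta): the three roots sum to -7, matching tr M = -7.
Thus the eigenvalues (to 4 decimals) are -5.6118 (modulus 5.6118); -4.602 (modulus 4.602); 3.2138 (modulus 3.2138). The spectral radius is the largest modulus: r(A) ≈ 5.6118. (Cross-check: r(A) ≤ ||A||_2 ≈ 7.5494; equality holds whenever A is normal, though it can also hold for some non-normal A.)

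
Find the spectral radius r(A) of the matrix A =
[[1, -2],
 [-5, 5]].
r(A) = (6 + sqrt(56))/2 ≈ 6.7417

The eigenvalues of A are the roots of its characteristic polynomial. With M = A (coefficients from the trace and determinant):
  p(λ) = det(λ I - M) = λ^2 - 6λ - 5.
For λ^2 - 6λ - 5 the discriminant is 56. It is nonnegative but not a perfect square, so the roots are real and irrational: λ = (6 ± sqrt(56))/2 ≈ 6.7417, -0.7417.
Thus the eigenvalues (to 4 decimals) are 6.7417 (modulus 6.7417); -0.7417 (modulus 0.7417). The spectral radius is the largest modulus: r(A) = (6 + sqrt(56))/2 ≈ 6.7417. (Cross-check: r(A) ≤ ||A||_2 ≈ 7.3852; equality holds whenever A is normal, though it can also hold for some non-normal A.)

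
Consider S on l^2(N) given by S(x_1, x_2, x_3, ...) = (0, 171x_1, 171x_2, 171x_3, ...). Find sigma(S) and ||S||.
sigma(S) = closed disk {z in C : |z| ≤ 171}; ||S|| = 171

Note S = 171·U where U is the unit right shift (U x)_k = x_{k-1} (with x_0 := 0); so ||S|| = 171||U|| and sigma(S) = 171·sigma(U). ||S x||^2 = sum_{k≥1} |171x_k|^2 = 29241||x||^2, so ||S|| = 171 and sigma(S) ⊂ {|z| ≤ 171}. For any |lambda| < 171, the equation (S - lambda I) x = 0 forces x_1 = 0, then 171x_k = lambda x_{k+1} ⇒ x = 0, so S has no eigenvalues. But (S - lambda I) is not surjective for |lambda| < 171: solving (S - lambda I) x = e_1 would require x_n proportional to (lambda/171)^(-n), which is not in l^2. So every |lambda| < 171 lies in the residual spectrum. The boundary |lambda| = 171 is in the approximate point spectrum (the spectrum is closed). Hence sigma(S) is the closed disk of radius 171.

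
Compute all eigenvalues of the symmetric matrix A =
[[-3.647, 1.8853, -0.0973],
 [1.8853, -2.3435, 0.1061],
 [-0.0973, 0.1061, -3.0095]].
sigma(A) ≈ {-5, -3, -1}

A is real symmetric, so its spectrum consists of real eigenvalues. Expanding the characteristic polynomial of the displayed matrix gives
  det(λ I - A) = p(λ) = λ^3 + (9)λ^2 + (23)λ + (15).
Solving p(λ) = 0 yields eigenvalues ≈ -5, -3, -1. (A is shown rounded to 4 decimals, so these recover the underlying integer eigenvalues to within that precision.)
Verification: the trace of A = -9 equals the sum of eigenvalues -9, and det(A) ≈ -15.0003 matches the eigenvalue product -15.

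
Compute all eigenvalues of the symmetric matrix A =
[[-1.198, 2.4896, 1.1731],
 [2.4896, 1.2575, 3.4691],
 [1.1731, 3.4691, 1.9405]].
sigma(A) ≈ {-3, -1, 6}

A is real symmetric, so its spectrum consists of real eigenvalues. Expanding the characteristic polynomial of the displayed matrix gives
  det(λ I - A) = p(λ) = λ^3 + (-2)λ^2 + (-21)λ + (-18).
Solving p(λ) = 0 yields eigenvalues ≈ -3, -1, 6. (A is shown rounded to 4 decimals, so these recover the underlying integer eigenvalues to within that precision.)
Verification: the trace of A = 2 equals the sum of eigenvalues 2, and det(A) ≈ 17.9996 matches the eigenvalue product 18.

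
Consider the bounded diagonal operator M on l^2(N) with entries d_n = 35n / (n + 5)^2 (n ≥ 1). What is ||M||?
||M|| = 7/4 (attained at n = 5)

For M diagonal, ||M|| = sup_n |d_n|. Treat f(x) = 35x / (x + 5)^2 for real x > 0. By the quotient rule, f'(x) = 35(5 - x)/(x + 5)^3, which is positive for x < 5 and negative for x > 5. So f has a unique maximum at x = 5, and since 5 is a positive integer, the supremum over n ≥ 1 is attained at n = 5: d_5 = 35·5/(5 + 5)^2 = 35·5/100 = 7/4. Hence ||M|| = 7/4.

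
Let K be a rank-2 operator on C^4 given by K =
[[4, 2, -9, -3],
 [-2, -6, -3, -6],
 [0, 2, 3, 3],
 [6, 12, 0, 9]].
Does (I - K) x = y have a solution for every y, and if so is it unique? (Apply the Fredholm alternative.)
(I - K) is invertible (det(I - K) = 70 ≠ 0), so for every y in C^4 the equation (I - K) x = y has a unique solution.

K has rank 2 and factors as K = U V^T = u1 v1^T + u2 v2^T with u1 = (-1, -2, 1, 3), v1 = (0, 2, 3, 3), u2 = (2, -1, 0, 3), v2 = (2, 2, -3, 0) (multiplying out reproduces the displayed K). The nonzero eigenvalues of U V^T coincide with those of the 2 x 2 matrix G = V^T U = [[v1·u1, v1·u2], [v2·u1, v2·u2]] = [[8, 7], [-9, 2]], and by the Sylvester determinant identity det(I_4 - U V^T) = det(I_2 - V^T U) = det([[-7, -7], [9, -1]]) = (-7)(-1) - (-7)(9) = 70. (Direct check: I - K =
[[-3, -2, 9, 3],
 [2, 7, 3, 6],
 [0, -2, -2, -3],
 [-6, -12, 0, -8]]
has determinant 70.) The finite-dimensional Fredholm alternative says: either (I - K) is invertible, or ker(I - K) ≠ {0} and then range(I - K) = ker((I - K)^*)^⊥, with dim ker(I - K) = dim ker((I - K)^*). Since det(I - K) ≠ 0, 1 is not an eigenvalue of K and ker(I - K) = {0}, so we are in the first case: for every y there is a unique x = (I - K)^(-1) y. (Explicitly, by the Woodbury identity, (I - U V^T)^(-1) = I + U (I_2 - G)^(-1) V^T.)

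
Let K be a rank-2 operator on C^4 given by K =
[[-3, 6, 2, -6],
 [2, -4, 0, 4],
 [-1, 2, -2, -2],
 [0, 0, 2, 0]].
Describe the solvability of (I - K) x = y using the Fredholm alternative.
(I - K) is invertible (det(I - K) = 30 ≠ 0), so for every y in C^4 the equation (I - K) x = y has a unique solution.

K has rank 2 and factors as K = U V^T = u1 v1^T + u2 v2^T with u1 = (2, -2, 2, -1), v1 = (0, 0, -2, 0), u2 = (-3, 2, -1, 0), v2 = (1, -2, -2, 2) (multiplying out reproduces the displayed K). The nonzero eigenvalues of U V^T coincide with those of the 2 x 2 matrix G = V^T U = [[v1·u1, v1·u2], [v2·u1, v2·u2]] = [[-4, 2], [0, -5]], and by the Sylvester determinant identity det(I_4 - U V^T) = det(I_2 - V^T U) = det([[5, -2], [0, 6]]) = (5)(6) - (-2)(0) = 30. (Direct check: I - K =
[[4, -6, -2, 6],
 [-2, 5, 0, -4],
 [1, -2, 3, 2],
 [0, 0, -2, 1]]
has determinant 30.) The finite-dimensional Fredholm alternative says: either (I - K) is invertible, or ker(I - K) ≠ {0} and then range(I - K) = ker((I - K)^*)^⊥, with dim ker(I - K) = dim ker((I - K)^*). Since det(I - K) ≠ 0, 1 is not an eigenvalue of K and ker(I - K) = {0}, so we are in the first case: for every y there is a unique x = (I - K)^(-1) y. (Explicitly, by the Woodbury identity, (I - U V^T)^(-1) = I + U (I_2 - G)^(-1) V^T.)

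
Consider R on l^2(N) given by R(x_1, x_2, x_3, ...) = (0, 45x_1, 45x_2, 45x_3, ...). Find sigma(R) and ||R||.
sigma(R) = closed disk {z in C : |z| ≤ 45}; ||R|| = 45

Note R = 45·U where U is the unit right shift (U x)_k = x_{k-1} (with x_0 := 0); so ||R|| = 45||U|| and sigma(R) = 45·sigma(U). ||R x||^2 = sum_{k≥1} |45x_k|^2 = 2025||x||^2, so ||R|| = 45 and sigma(R) ⊂ {|z| ≤ 45}. For any |lambda| < 45, the equation (R - lambda I) x = 0 forces x_1 = 0, then 45x_k = lambda x_{k+1} ⇒ x = 0, so R has no eigenvalues. But (R - lambda I) is not surjective for |lambda| < 45: solving (R - lambda I) x = e_1 would require x_n proportional to (lambda/45)^(-n), which is not in l^2. So every |lambda| < 45 lies in the residual spectrum. The boundary |lambda| = 45 is in the approximate point spectrum (the spectrum is closed). Hence sigma(R) is the closed disk of radius 45.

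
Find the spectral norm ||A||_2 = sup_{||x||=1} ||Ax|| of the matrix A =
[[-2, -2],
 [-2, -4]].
||A||_2 = sqrt((28 + sqrt(720))/2) ≈ 5.2361 (= sqrt(largest eigenvalue of A^T A))

||A||_2 = sigma_max(A) = sqrt(lambda_max(A^T A)). Form the symmetric matrix M = A^T A =
[[8, 12],
 [12, 20]].
Its characteristic polynomial (trace, determinant of M give the coefficients) is
  p(λ) = det(λ I - M) = λ^2 - 28λ + 16.
For λ^2 - 28λ + 16 the discriminant is 720. It is nonnegative but not a perfect square, so the roots are real and irrational: λ = (28 ± sqrt(720))/2 ≈ 27.4164, 0.5836.
So the eigenvalues of A^T A are ≈ 0.5836, 27.4164 (all ≥ 0, as they must be for A^T A). The largest is λ_max = (28 + sqrt(720))/2 ≈ 27.4164, hence ||A||_2 = sqrt(λ_max) = sqrt((28 + sqrt(720))/2) ≈ 5.2361.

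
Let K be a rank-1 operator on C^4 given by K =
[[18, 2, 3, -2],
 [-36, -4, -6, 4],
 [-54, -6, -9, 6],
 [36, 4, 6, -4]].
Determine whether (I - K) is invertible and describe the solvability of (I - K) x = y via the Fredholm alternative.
(I - K) is singular (det(I - K) = 0, i.e. 1 ∈ sigma(K)). (I - K) x = y is solvable iff y ⊥ ker((I - K)^*) = span{(18, 2, 3, -2)}, i.e. iff 18y_1 + 2y_2 + 3y_3 - 2y_4 = 0. When solvable, the solutions are x = y + c·(1, -2, -3, 2), c arbitrary (ker(I - K) = span{(1, -2, -3, 2)}, dimension 1).

K has rank 1, so it is an outer product K = u v^T: every row of K is a multiple of one row vector. Reading off the entries, u = (1, -2, -3, 2) and v = (18, 2, 3, -2) (row i of K equals u_i·v^T). A rank-one matrix u v^T satisfies K u = u (v·u) and kills the (3)-dimensional subspace v^⊥, so its characteristic polynomial is lambda^3 (lambda - v·u) with v·u = tr K = 1. Hence the eigenvalues of I - K are 1 (multiplicity 3) and 1 - (1) = 0, so det(I - K) = 0. (Direct check: I - K =
[[-17, -2, -3, 2],
 [36, 5, 6, -4],
 [54, 6, 10, -6],
 [-36, -4, -6, 5]]
has determinant 0.) So 1 is an eigenvalue of K and (I - K) is not invertible. The finite-dimensional Fredholm alternative says: either (I - K) is invertible, or ker(I - K) ≠ {0} and then range(I - K) = ker((I - K)^*)^⊥, with dim ker(I - K) = dim ker((I - K)^*). We are in the second case, so we need both kernels. Kernel of I - K: (I - K) u = u - u (v·u) = u - u = 0, so ker(I - K) = span{u} = span{(1, -2, -3, 2)} (it is exactly 1-dimensional because rank(I - K) = 3). Kernel of the adjoint: K is real, so (I - K)^* = I - K^T = I - v u^T, and (I - v u^T) v = v - v (u·v) = 0; hence ker((I - K)^*) = span{v} = span{(18, 2, 3, -2)}. Therefore (I - K) x = y is solvable iff <y, v> = 0, i.e. iff 18y_1 + 2y_2 + 3y_3 - 2y_4 = 0. When this holds, K y = u (v·y) = 0, so (I - K) y = y and x = y is a particular solution; the full solution set is the line x = y + c·u = y + c·(1, -2, -3, 2), c ∈ C.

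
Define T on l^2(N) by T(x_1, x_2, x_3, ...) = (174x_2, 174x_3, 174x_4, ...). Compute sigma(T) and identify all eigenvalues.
sigma(T) = closed disk {z in C : |z| ≤ 174}; sigma_p(T) = open disk {z in C : |z| < 174}

Note T = 174·V where V is the unit left shift (V x)_k = x_{k+1}; so sigma(T) = 174·sigma(V) and ||T|| = 174||V||. ||T x||^2 = 30276sum_{k≥2} |x_k|^2 ≤ 30276||x||^2, with equality on {x : x_1 = 0}, so ||T|| = 174. For any lambda with |lambda| < 174, set r = lambda/174 (|r| < 1); the vector x = (1, r, r^2, ...) is in l^2 and satisfies T x = 174(r, r^2, ...) = lambda x, so lambda is an eigenvalue. On the boundary |lambda| = 174 the geometric series diverges, so no l^2 eigenvector exists, but these lambda lie in the approximate point spectrum. Hence sigma(T) is the closed disk of radius 174 and sigma_p(T) is the open disk.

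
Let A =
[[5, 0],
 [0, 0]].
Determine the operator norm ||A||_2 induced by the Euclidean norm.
||A||_2 = 5 (= sqrt(largest eigenvalue of A^T A))

||A||_2 = sigma_max(A) = sqrt(lambda_max(A^T A)). Form the symmetric matrix M = A^T A =
[[25, 0],
 [0, 0]].
Its characteristic polynomial (trace, determinant of M give the coefficients) is
  p(λ) = det(λ I - M) = λ^2 - 25λ.
For λ^2 - 25λ the discriminant is 625. It is a perfect square (25^2), so the roots are rational: λ = (25 ± 25)/2 = 25, 0.
So the eigenvalues of A^T A are ≈ 0, 25 (all ≥ 0, as they must be for A^T A). The largest is λ_max = 25, hence ||A||_2 = sqrt(λ_max) = 5.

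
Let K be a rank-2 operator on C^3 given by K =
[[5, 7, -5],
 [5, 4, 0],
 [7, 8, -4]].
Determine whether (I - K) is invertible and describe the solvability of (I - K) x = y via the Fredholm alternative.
(I - K) is invertible (det(I - K) = -20 ≠ 0), so for every y in C^3 the equation (I - K) x = y has a unique solution.

K has rank 2 and factors as K = U V^T = u1 v1^T + u2 v2^T with u1 = (-1, -2, -2), v1 = (-3, -3, 1), u2 = (-2, 1, -1), v2 = (-1, -2, 2) (multiplying out reproduces the displayed K). The nonzero eigenvalues of U V^T coincide with those of the 2 x 2 matrix G = V^T U = [[v1·u1, v1·u2], [v2·u1, v2·u2]] = [[7, 2], [1, -2]], and by the Sylvester determinant identity det(I_3 - U V^T) = det(I_2 - V^T U) = det([[-6, -2], [-1, 3]]) = (-6)(3) - (-2)(-1) = -20. (Direct check: I - K =
[[-4, -7, 5],
 [-5, -3, 0],
 [-7, -8, 5]]
has determinant -20.) The finite-dimensional Fredholm alternative says: either (I - K) is invertible, or ker(I - K) ≠ {0} and then range(I - K) = ker((I - K)^*)^⊥, with dim ker(I - K) = dim ker((I - K)^*). Since det(I - K) ≠ 0, 1 is not an eigenvalue of K and ker(I - K) = {0}, so we are in the first case: for every y there is a unique x = (I - K)^(-1) y. (Explicitly, by the Woodbury identity, (I - U V^T)^(-1) = I + U (I_2 - G)^(-1) V^T.)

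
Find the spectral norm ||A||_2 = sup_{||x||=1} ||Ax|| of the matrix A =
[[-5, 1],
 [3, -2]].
||A||_2 = sqrt((39 + sqrt(1325))/2) ≈ 6.1401 (= sqrt(largest eigenvalue of A^T A))

||A||_2 = sigma_max(A) = sqrt(lambda_max(A^T A)). Form the symmetric matrix M = A^T A =
[[34, -11],
 [-11, 5]].
Its characteristic polynomial (trace, determinant of M give the coefficients) is
  p(λ) = det(λ I - M) = λ^2 - 39λ + 49.
For λ^2 - 39λ + 49 the discriminant is 1325. It is nonnegative but not a perfect square, so the roots are real and irrational: λ = (39 ± sqrt(1325))/2 ≈ 37.7003, 1.2997.
So the eigenvalues of A^T A are ≈ 1.2997, 37.7003 (all ≥ 0, as they must be for A^T A). The largest is λ_max = (39 + sqrt(1325))/2 ≈ 37.7003, hence ||A||_2 = sqrt(λ_max) = sqrt((39 + sqrt(1325))/2) ≈ 6.1401.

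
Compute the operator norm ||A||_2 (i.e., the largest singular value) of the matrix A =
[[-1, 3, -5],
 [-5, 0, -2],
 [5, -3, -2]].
||A||_2 ≈ 7.8329 (= sqrt(largest eigenvalue of A^T A))

||A||_2 = sigma_max(A) = sqrt(lambda_max(A^T A)). Form the symmetric matrix M = A^T A =
[[51, -18, 5],
 [-18, 18, -9],
 [5, -9, 33]].
Its characteristic polynomial (trace, sum of principal 2x2 minors, determinant of M give the coefficients) is
  p(λ) = det(λ I - M) = λ^3 - 102λ^2 + 2765λ - 16641.
No integer candidate from the rational root theorem (±divisors of 16641) is a root, so the roots are irrational. The cubic discriminant is Δ = 1348267441 > 0, so there are three distinct real roots. p(8) = -537 and p(9) = 711 have opposite signs, so a root lies in (8, 9); Newton's method refines it to λ ≈ 8.4154. p(32) = 159 and p(33) = -537 have opposite signs, so a root lies in (32, 33); Newton's method refines it to λ ≈ 32.2297. p(61) = -537 and p(62) = 1029 have opposite signs, so a root lies in (61, 62); Newton's method refines it to λ ≈ 61.355. Check (Vieta): the three roots sum to 102, matching tr M = 102.
So the eigenvalues of A^T A are ≈ 8.4154, 32.2297, 61.355 (all ≥ 0, as they must be for A^T A). The largest is λ_max ≈ 61.355, hence ||A||_2 = sqrt(λ_max) ≈ 7.8329.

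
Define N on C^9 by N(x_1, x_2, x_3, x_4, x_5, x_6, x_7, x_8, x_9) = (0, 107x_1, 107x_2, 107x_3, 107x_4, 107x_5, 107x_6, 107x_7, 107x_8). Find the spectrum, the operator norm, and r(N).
sigma(N) = {0}; ||N|| = 107; r(N) = 0. (N is nilpotent with N^9 = 0.)

On C^9, N is a strictly lower-triangular matrix with 107 on the subdiagonal and zeros elsewhere, so its characteristic polynomial is lambda^9 and every eigenvalue is 0: sigma(N) = {0}. For the operator norm, N e_i = 107e_{i+1} for i = 1, ..., 8 and N e_9 = 0, so the singular values of N are 107 (with multiplicity 8) and 0; hence ||N|| = 107. The spectral radius r(N) = max|lambda| = 0. Note ||N|| > r(N) — characteristic of non-normal nilpotent operators. Indeed N^9 = 0.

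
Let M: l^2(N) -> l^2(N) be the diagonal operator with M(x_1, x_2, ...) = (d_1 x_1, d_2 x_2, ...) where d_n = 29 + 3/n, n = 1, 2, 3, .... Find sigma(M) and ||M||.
sigma(M) = {29 + 3/n : n ≥ 1} ∪ {29}; ||M|| = 32

A bounded diagonal operator on l^2 with diagonal entries d_n has spectrum equal to the closure of {d_n : n ≥ 1}: every d_n is an eigenvalue (with eigenvector e_n), so {d_n} ⊂ sigma(M); the spectrum is closed, so its closure is too; and for lambda not in the closure, (M - lambda I) has bounded inverse (the diagonal entries 1/(d_n - lambda) are bounded). For our sequence d_n = 29 + 3/n, n = 1, 2, 3, ...:
  - {d_n} = {29 + 3/n : n ≥ 1}; the only limit point is 29
  - closure = {29 + 3/n : n ≥ 1} ∪ {29}
For the norm: a diagonal operator has ||M|| = sup_n |d_n|. Here d_n = 29 + 3/n is positive and decreasing, so sup_n |d_n| = d_1 = 29 + 3 = 32. So ||M|| = 32.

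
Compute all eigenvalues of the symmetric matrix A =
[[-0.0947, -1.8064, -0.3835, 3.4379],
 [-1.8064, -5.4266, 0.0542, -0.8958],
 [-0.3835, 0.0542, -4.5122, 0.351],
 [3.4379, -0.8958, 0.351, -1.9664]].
sigma(A) ≈ {-6, -5, -4, 3}

A is real symmetric, so its spectrum consists of real eigenvalues. Expanding the characteristic polynomial of the displayed matrix gives
  det(λ I - A) = p(λ) = λ^4 + (12)λ^3 + (29)λ^2 + (-102.0019)λ + (-359.9988).
Solving p(λ) = 0 yields eigenvalues ≈ -6, -5, -4, 3. (A is shown rounded to 4 decimals, so these recover the underlying integer eigenvalues to within that precision.)
Verification: the trace of A = -12 equals the sum of eigenvalues -12, and det(A) ≈ -359.9988 matches the eigenvalue product -360.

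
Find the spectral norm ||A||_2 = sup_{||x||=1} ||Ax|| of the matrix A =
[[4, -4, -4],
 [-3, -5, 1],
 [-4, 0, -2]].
||A||_2 = sqrt((63 + sqrt(1409))/2) ≈ 7.09 (= sqrt(largest eigenvalue of A^T A))

||A||_2 = sigma_max(A) = sqrt(lambda_max(A^T A)). Form the symmetric matrix M = A^T A =
[[41, -1, -11],
 [-1, 41, 11],
 [-11, 11, 21]].
Its characteristic polynomial (trace, sum of principal 2x2 minors, determinant of M give the coefficients) is
  p(λ) = det(λ I - M) = λ^3 - 103λ^2 + 3160λ - 25600.
By the rational root theorem any rational root is an integer divisor of 25600. Testing λ = 40: p(40) = 64000 - 164800 + 126400 - 25600 = 0, so λ = 40 is a root. Dividing out (λ - 40) leaves p(λ) = (λ - 40)(λ^2 - 63λ + 640). For λ^2 - 63λ + 640 the discriminant is 1409. It is nonnegative but not a perfect square, so the roots are real and irrational: λ = (63 ± sqrt(1409))/2 ≈ 50.2683, 12.7317.
So the eigenvalues of A^T A are ≈ 12.7317, 40, 50.2683 (all ≥ 0, as they must be for A^T A). The largest is λ_max = (63 + sqrt(1409))/2 ≈ 50.2683, hence ||A||_2 = sqrt(λ_max) = sqrt((63 + sqrt(1409))/2) ≈ 7.09.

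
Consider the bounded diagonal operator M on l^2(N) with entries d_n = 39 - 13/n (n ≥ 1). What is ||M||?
||M|| = 39

For a diagonal operator on l^2 with entries d_n, ||M|| = sup_n |d_n|. Here d_1 = 26, d_2 = 65/2, ..., and d_n = 39 - 13/n increases monotonically toward 39. All terms lie in [26, 39), so |d_n| = d_n and the supremum is the limit 39, which is not attained by any individual d_n. Hence ||M|| = 39.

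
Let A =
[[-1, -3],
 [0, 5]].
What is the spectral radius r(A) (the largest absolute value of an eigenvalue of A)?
r(A) = 5

The eigenvalues of A are the roots of its characteristic polynomial. With M = A (coefficients from the trace and determinant):
  p(λ) = det(λ I - M) = λ^2 - 4λ - 5.
For λ^2 - 4λ - 5 the discriminant is 36. It is a perfect square (6^2), so the roots are rational: λ = (4 ± 6)/2 = 5, -1.
Thus the eigenvalues (to 4 decimals) are 5 (modulus 5); -1 (modulus 1). The spectral radius is the largest modulus: r(A) = 5. (Cross-check: r(A) ≤ ||A||_2 ≈ 5.8541; equality holds whenever A is normal, though it can also hold for some non-normal A.)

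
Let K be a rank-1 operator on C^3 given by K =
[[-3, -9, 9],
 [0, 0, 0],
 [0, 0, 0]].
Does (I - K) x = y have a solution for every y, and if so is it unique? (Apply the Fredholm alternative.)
(I - K) is invertible (det(I - K) = 4 ≠ 0), so for every y in C^3 the equation (I - K) x = y has a unique solution.

K has rank 1, so it is an outer product K = u v^T: every row of K is a multiple of one row vector. Reading off the entries, u = (3, 0, 0) and v = (-1, -3, 3) (row i of K equals u_i·v^T). A rank-one matrix u v^T satisfies K u = u (v·u) and kills the (2)-dimensional subspace v^⊥, so its characteristic polynomial is lambda^2 (lambda - v·u) with v·u = tr K = -3. Hence the eigenvalues of I - K are 1 (multiplicity 2) and 1 - (-3) = 4, so det(I - K) = 4. (Direct check: I - K =
[[4, 9, -9],
 [0, 1, 0],
 [0, 0, 1]]
has determinant 4.) The finite-dimensional Fredholm alternative says: either (I - K) is invertible, or ker(I - K) ≠ {0} and then range(I - K) = ker((I - K)^*)^⊥, with dim ker(I - K) = dim ker((I - K)^*). Since det(I - K) ≠ 0, 1 is not an eigenvalue of K and ker(I - K) = {0}, so we are in the first case: for every y there is a unique x = (I - K)^(-1) y. Explicitly, by the Sherman–Morrison formula, (I - u v^T)^(-1) = I + u v^T/(1 - v·u), i.e. (I - K)^(-1) = I + K/(4).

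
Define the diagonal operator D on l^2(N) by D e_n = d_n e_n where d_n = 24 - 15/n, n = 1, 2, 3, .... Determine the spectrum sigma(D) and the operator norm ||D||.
sigma(D) = {24 - 15/n : n ≥ 1} ∪ {24}; ||D|| = 24

A bounded diagonal operator on l^2 with diagonal entries d_n has spectrum equal to the closure of {d_n : n ≥ 1}: every d_n is an eigenvalue (with eigenvector e_n), so {d_n} ⊂ sigma(D); the spectrum is closed, so its closure is too; and for lambda not in the closure, (D - lambda I) has bounded inverse (the diagonal entries 1/(d_n - lambda) are bounded). For our sequence d_n = 24 - 15/n, n = 1, 2, 3, ...:
  - {d_n} = {24 - 15/n : n ≥ 1}; the only limit point is 24
  - closure = {24 - 15/n : n ≥ 1} ∪ {24}
For the norm: a diagonal operator has ||D|| = sup_n |d_n|. Here d_n = 24 - 15/n increases monotonically from d_1 = 9 toward 24, with all terms in [9, 24); so sup_n |d_n| = 24 (the supremum is the limit, not attained). So ||D|| = 24.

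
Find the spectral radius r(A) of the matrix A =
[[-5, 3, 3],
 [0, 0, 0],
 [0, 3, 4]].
r(A) = 5

The eigenvalues of A are the roots of its characteristic polynomial. With M = A (coefficients from the trace, the sum of principal 2x2 minors, and det A):
  p(λ) = det(λ I - M) = λ^3 + λ^2 - 20λ.
The constant term is 0, so λ = 0 is a root. Dividing out λ leaves p(λ) = λ(λ^2 + λ - 20). For λ^2 + λ - 20 the discriminant is 81. It is a perfect square (9^2), so the roots are rational: λ = (-1 ± 9)/2 = 4, -5.
Thus the eigenvalues (to 4 decimals) are 4 (modulus 4); -5 (modulus 5); 0 (modulus 0). The spectral radius is the largest modulus: r(A) = 5. (Cross-check: r(A) ≤ ||A||_2 ≈ 7.5397; equality holds whenever A is normal, though it can also hold for some non-normal A.)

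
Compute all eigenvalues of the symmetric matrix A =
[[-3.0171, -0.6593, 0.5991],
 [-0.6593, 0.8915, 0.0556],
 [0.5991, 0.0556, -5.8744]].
sigma(A) ≈ {-6, -3, 1}

A is real symmetric, so its spectrum consists of real eigenvalues. Expanding the characteristic polynomial of the displayed matrix gives
  det(λ I - A) = p(λ) = λ^3 + (8)λ^2 + (9)λ + (-18).
Solving p(λ) = 0 yields eigenvalues ≈ -6, -3, 1. (A is shown rounded to 4 decimals, so these recover the underlying integer eigenvalues to within that precision.)
Verification: the trace of A = -8 equals the sum of eigenvalues -8, and det(A) ≈ 17.9995 matches the eigenvalue product 18.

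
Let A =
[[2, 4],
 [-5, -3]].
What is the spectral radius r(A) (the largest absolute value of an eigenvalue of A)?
r(A) = sqrt(14) ≈ 3.7417

The eigenvalues of A are the roots of its characteristic polynomial. With M = A (coefficients from the trace and determinant):
  p(λ) = det(λ I - M) = λ^2 + λ + 14.
For λ^2 + λ + 14 the discriminant is -55. It is negative, so the roots are the complex-conjugate pair λ = -1/2 ± (sqrt(55)/2) i ≈ -0.5 ± 3.7081i. For a conjugate pair the product of the roots equals the constant term, so |λ|^2 = 14 and |λ| = sqrt(14) ≈ 3.7417.
Thus the eigenvalues (to 4 decimals) are -0.5 ± 3.7081i (modulus 3.7417). The spectral radius is the largest modulus: r(A) = sqrt(14) ≈ 3.7417. (Cross-check: r(A) ≤ ||A||_2 ≈ 7.0772; equality holds whenever A is normal, though it can also hold for some non-normal A.)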